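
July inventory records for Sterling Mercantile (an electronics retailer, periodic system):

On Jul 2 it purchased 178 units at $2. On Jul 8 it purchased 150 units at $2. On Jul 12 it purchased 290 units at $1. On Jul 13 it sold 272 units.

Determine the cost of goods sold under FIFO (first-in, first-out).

Jul 13, 272 sold [FIFO — oldest first]: 178 @ $2 + 94 @ $2 = $544
Ending inventory: 56 @ $2 + 290 @ $1 = $402

COGS = $544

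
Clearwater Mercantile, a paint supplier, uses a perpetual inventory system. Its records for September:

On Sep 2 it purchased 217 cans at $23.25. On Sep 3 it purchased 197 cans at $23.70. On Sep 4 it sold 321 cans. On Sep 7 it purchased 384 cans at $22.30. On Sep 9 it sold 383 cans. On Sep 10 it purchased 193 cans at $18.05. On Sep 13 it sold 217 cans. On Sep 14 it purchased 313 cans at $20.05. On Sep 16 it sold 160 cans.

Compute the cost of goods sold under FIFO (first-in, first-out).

Sep 4, 321 sold [FIFO — oldest first]: 217 @ $23.25 + 104 @ $23.70 = $7,510.05
Sep 9, 383 sold [FIFO — oldest first]: 93 @ $23.70 + 290 @ $22.30 = $8,671.10
Sep 13, 217 sold [FIFO — oldest first]: 94 @ $22.30 + 123 @ $18.05 = $4,316.35
Sep 16, 160 sold [FIFO — oldest first]: 70 @ $18.05 + 90 @ $20.05 = $3,068.00
Total COGS = $7,510.05 + $8,671.10 + $4,316.35 + $3,068.00 = $23,565.50
Ending inventory: 223 @ $20.05 = $4,471.15

COGS = $23,565.50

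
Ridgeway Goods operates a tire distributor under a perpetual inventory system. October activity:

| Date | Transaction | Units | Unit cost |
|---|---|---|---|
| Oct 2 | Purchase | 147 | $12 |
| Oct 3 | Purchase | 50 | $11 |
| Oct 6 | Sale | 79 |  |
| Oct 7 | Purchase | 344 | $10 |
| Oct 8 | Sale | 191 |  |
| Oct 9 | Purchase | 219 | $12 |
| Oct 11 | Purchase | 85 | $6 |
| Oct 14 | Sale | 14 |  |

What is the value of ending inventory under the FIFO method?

Oct 6, 79 sold [FIFO — oldest first]: 79 @ $12 = $948
Oct 8, 191 sold [FIFO — oldest first]: 68 @ $12 + 50 @ $11 + 73 @ $10 = $2,096
Oct 14, 14 sold [FIFO — oldest first]: 14 @ $10 = $140
Total COGS = $948 + $2,096 + $140 = $3,184
Ending inventory: 257 @ $10 + 219 @ $12 + 85 @ $6 = $5,708

Ending inventory = $5,708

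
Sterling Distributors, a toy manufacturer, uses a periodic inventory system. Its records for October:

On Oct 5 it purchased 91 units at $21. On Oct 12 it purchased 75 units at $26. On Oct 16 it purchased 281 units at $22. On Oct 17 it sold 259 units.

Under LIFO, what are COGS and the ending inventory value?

Oct 17, 259 sold [LIFO — newest first]: 259 @ $22 = $5,698
Ending inventory: 91 @ $21 + 75 @ $26 + 22 @ $22 = $4,345
Check: goods available $10,043 = COGS $5,698 + ending $4,345

COGS = $5,698; ending inventory = $4,345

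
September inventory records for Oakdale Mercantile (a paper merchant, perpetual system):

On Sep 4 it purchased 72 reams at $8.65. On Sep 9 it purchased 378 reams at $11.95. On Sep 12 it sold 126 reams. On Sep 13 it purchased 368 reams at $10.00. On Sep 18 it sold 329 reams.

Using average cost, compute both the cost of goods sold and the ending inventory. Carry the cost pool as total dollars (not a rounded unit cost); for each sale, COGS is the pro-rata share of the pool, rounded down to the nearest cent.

After Sep 4: 72 on hand, pool $622.80 (≈ $8.6500 each)
After Sep 9: 450 on hand, pool $5,139.90 (≈ $11.4220 each)
Sep 12, sell 126: 126/450 × $5,139.90 → $1,439.17
After Sep 13: 692 on hand, pool $7,380.73 (≈ $10.6658 each)
Sep 18, sell 329: 329/692 × $7,380.73 → $3,509.04
Total COGS = $1,439.17 + $3,509.04 = $4,948.21
Ending inventory (cost pool remaining) = $3,871.69

COGS = $4,948.21; ending inventory = $3,871.69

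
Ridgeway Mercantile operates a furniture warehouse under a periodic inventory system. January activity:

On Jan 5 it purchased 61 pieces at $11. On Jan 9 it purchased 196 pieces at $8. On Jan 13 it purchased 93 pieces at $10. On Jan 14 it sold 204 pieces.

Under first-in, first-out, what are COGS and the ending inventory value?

Jan 14, 204 sold [FIFO — oldest first]: 61 @ $11 + 143 @ $8 = $1,815
Ending inventory: 53 @ $8 + 93 @ $10 = $1,354

COGS = $1,815; ending inventory = $1,354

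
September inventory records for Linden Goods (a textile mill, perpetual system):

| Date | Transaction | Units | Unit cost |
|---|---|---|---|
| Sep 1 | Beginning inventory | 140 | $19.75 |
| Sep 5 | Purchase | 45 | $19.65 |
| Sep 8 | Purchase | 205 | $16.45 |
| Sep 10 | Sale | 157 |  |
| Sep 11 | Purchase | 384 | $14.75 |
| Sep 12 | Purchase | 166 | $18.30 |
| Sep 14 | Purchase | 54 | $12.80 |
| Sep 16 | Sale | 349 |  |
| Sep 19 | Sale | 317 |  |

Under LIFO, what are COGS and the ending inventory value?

Sep 10, 157 sold [LIFO — newest first]: 157 @ $16.45 = $2,582.65
Sep 16, 349 sold [LIFO — newest first]: 54 @ $12.80 + 166 @ $18.30 + 129 @ $14.75 = $5,631.75
Sep 19, 317 sold [LIFO — newest first]: 255 @ $14.75 + 48 @ $16.45 + 14 @ $19.65 = $4,825.95
Total COGS = $2,582.65 + $5,631.75 + $4,825.95 = $13,040.35
Ending inventory: 140 @ $19.75 + 31 @ $19.65 = $3,374.15
Check: goods available $16,414.50 = COGS $13,040.35 + ending $3,374.15

COGS = $13,040.35; ending inventory = $3,374.15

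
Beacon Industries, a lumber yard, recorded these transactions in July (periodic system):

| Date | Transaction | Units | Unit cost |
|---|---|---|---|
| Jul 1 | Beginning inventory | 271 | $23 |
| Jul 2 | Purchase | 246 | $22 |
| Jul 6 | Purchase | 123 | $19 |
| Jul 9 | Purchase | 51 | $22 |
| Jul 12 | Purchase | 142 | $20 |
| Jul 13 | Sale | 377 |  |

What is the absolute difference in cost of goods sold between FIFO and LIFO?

FIFO COGS: 271 @ $23 + 106 @ $22 = $8,565
LIFO COGS: 142 @ $20 + 51 @ $22 + 123 @ $19 + 61 @ $22 = $7,641
Difference = |$8,565 − $7,641| = $924

$924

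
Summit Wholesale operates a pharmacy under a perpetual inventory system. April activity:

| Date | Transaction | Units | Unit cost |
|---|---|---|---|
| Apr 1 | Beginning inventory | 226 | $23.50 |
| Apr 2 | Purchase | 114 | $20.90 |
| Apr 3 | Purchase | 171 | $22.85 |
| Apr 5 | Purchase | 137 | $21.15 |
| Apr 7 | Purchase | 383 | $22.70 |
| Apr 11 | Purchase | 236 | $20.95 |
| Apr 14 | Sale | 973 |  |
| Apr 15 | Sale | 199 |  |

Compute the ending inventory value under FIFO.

Ending inventory = $1,990.25

Apr 14, 973 sold [FIFO — oldest first]: 226 @ $23.50 + 114 @ $20.90 + 171 @ $22.85 + 137 @ $21.15 + 325 @ $22.70 = $21,876.00
Apr 15, 199 sold [FIFO — oldest first]: 58 @ $22.70 + 141 @ $20.95 = $4,270.55
Total COGS = $21,876.00 + $4,270.55 = $26,146.55
Ending inventory: 95 @ $20.95 = $1,990.25
Check: goods available $28,136.80 = COGS $26,146.55 + ending $1,990.25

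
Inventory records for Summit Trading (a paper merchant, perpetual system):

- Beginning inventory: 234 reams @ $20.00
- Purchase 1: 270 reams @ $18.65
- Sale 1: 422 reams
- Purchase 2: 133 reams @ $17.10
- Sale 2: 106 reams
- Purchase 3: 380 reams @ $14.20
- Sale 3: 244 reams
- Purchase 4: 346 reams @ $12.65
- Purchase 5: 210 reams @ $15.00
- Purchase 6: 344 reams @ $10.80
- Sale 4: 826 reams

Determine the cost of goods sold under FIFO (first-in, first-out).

Sale 1 (422) [FIFO — oldest first]: 234 @ $20.00 + 188 @ $18.65 = $8,186.20
Sale 2 (106) [FIFO — oldest first]: 82 @ $18.65 + 24 @ $17.10 = $1,939.70
Sale 3 (244) [FIFO — oldest first]: 109 @ $17.10 + 135 @ $14.20 = $3,780.90
Sale 4 (826) [FIFO — oldest first]: 245 @ $14.20 + 346 @ $12.65 + 210 @ $15.00 + 25 @ $10.80 = $11,275.90
Total COGS = $8,186.20 + $1,939.70 + $3,780.90 + $11,275.90 = $25,182.70
Ending inventory: 319 @ $10.80 = $3,445.20

COGS = $25,182.70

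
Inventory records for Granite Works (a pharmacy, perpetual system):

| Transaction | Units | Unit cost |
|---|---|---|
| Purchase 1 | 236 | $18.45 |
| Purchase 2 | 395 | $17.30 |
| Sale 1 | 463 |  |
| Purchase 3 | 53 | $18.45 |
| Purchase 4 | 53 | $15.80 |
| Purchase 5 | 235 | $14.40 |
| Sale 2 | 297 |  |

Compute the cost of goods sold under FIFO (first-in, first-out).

COGS = $13,334.15

Sale 1 (463) [FIFO — oldest first]: 236 @ $18.45 + 227 @ $17.30 = $8,281.30
Sale 2 (297) [FIFO — oldest first]: 168 @ $17.30 + 53 @ $18.45 + 53 @ $15.80 + 23 @ $14.40 = $5,052.85
Total COGS = $8,281.30 + $5,052.85 = $13,334.15
Ending inventory: 212 @ $14.40 = $3,052.80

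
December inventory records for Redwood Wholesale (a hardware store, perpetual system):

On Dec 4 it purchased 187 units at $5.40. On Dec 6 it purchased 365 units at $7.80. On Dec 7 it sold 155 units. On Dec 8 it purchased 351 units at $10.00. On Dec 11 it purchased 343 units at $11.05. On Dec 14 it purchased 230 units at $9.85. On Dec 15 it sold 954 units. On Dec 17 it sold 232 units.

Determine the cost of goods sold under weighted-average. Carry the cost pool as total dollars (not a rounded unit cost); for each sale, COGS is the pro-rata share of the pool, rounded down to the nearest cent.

After Dec 4: 187 on hand, pool $1,009.80 (≈ $5.4000 each)
After Dec 6: 552 on hand, pool $3,856.80 (≈ $6.9870 each)
Dec 7, sell 155: 155/552 × $3,856.80 → $1,082.97
After Dec 8: 748 on hand, pool $6,283.83 (≈ $8.4008 each)
After Dec 11: 1091 on hand, pool $10,073.98 (≈ $9.2337 each)
After Dec 14: 1321 on hand, pool $12,339.48 (≈ $9.3410 each)
Dec 15, sell 954: 954/1321 × $12,339.48 → $8,911.32
Dec 17, sell 232: 232/367 × $3,428.16 → $2,167.12
Total COGS = $1,082.97 + $8,911.32 + $2,167.12 = $12,161.41
Ending inventory (cost pool remaining) = $1,261.04
Check: goods available $13,422.45 = COGS $12,161.41 + ending $1,261.04

COGS = $12,161.41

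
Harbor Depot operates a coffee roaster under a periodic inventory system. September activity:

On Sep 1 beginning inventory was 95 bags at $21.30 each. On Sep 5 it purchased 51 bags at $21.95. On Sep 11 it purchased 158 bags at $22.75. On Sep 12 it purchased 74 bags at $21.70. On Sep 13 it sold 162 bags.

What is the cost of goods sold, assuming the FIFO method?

COGS = $3,506.95

Sep 13, 162 sold [FIFO — oldest first]: 95 @ $21.30 + 51 @ $21.95 + 16 @ $22.75 = $3,506.95
Ending inventory: 142 @ $22.75 + 74 @ $21.70 = $4,836.30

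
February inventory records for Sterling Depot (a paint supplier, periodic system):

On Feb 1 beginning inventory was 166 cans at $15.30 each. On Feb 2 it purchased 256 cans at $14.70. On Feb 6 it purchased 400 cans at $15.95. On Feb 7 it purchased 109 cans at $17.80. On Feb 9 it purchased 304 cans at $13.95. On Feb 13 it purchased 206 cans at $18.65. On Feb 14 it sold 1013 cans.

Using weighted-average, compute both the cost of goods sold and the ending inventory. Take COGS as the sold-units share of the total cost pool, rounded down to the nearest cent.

Feb 14, sell 1013: 1013/1441 × $22,705.90 → $15,961.88
Ending inventory (cost pool remaining) = $6,744.02

COGS = $15,961.88; ending inventory = $6,744.02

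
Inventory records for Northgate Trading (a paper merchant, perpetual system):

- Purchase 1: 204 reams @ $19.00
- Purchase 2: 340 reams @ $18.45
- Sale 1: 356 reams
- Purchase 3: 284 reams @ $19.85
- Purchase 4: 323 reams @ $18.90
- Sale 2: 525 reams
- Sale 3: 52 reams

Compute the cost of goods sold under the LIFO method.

Sale 1 (356) [LIFO — newest first]: 340 @ $18.45 + 16 @ $19.00 = $6,577.00
Sale 2 (525) [LIFO — newest first]: 323 @ $18.90 + 202 @ $19.85 = $10,114.40
Sale 3 (52) [LIFO — newest first]: 52 @ $19.85 = $1,032.20
Total COGS = $6,577.00 + $10,114.40 + $1,032.20 = $17,723.60
Ending inventory: 188 @ $19.00 + 30 @ $19.85 = $4,167.50
Check: goods available $21,891.10 = COGS $17,723.60 + ending $4,167.50

COGS = $17,723.60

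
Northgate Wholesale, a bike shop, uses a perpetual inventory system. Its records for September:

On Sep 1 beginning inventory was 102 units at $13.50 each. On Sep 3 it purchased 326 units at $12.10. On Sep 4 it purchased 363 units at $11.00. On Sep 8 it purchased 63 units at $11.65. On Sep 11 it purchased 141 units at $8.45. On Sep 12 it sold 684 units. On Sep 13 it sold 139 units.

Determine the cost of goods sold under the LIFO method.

COGS = $9,016.00

Sep 12, 684 sold [LIFO — newest first]: 141 @ $8.45 + 63 @ $11.65 + 363 @ $11.00 + 117 @ $12.10 = $7,334.10
Sep 13, 139 sold [LIFO — newest first]: 139 @ $12.10 = $1,681.90
Total COGS = $7,334.10 + $1,681.90 = $9,016.00
Ending inventory: 102 @ $13.50 + 70 @ $12.10 = $2,224.00
Check: goods available $11,240.00 = COGS $9,016.00 + ending $2,224.00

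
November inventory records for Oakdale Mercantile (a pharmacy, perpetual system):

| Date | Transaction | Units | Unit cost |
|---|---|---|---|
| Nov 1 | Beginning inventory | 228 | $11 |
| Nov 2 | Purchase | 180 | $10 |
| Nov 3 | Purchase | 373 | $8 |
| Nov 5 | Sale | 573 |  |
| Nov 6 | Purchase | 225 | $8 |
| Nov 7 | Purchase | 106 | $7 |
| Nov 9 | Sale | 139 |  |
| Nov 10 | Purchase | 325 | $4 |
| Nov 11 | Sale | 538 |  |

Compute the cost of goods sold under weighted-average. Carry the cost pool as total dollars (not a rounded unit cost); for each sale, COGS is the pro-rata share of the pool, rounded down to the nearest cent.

COGS = $9,940.37

After Nov 1: 228 on hand, pool $2,508.00 (≈ $11.0000 each)
After Nov 2: 408 on hand, pool $4,308.00 (≈ $10.5588 each)
After Nov 3: 781 on hand, pool $7,292.00 (≈ $9.3367 each)
Nov 5, sell 573: 573/781 × $7,292.00 → $5,349.95
After Nov 6: 433 on hand, pool $3,742.05 (≈ $8.6421 each)
After Nov 7: 539 on hand, pool $4,484.05 (≈ $8.3192 each)
Nov 9, sell 139: 139/539 × $4,484.05 → $1,156.36
After Nov 10: 725 on hand, pool $4,627.69 (≈ $6.3830 each)
Nov 11, sell 538: 538/725 × $4,627.69 → $3,434.06
Total COGS = $5,349.95 + $1,156.36 + $3,434.06 = $9,940.37
Ending inventory (cost pool remaining) = $1,193.63
Check: goods available $11,134.00 = COGS $9,940.37 + ending $1,193.63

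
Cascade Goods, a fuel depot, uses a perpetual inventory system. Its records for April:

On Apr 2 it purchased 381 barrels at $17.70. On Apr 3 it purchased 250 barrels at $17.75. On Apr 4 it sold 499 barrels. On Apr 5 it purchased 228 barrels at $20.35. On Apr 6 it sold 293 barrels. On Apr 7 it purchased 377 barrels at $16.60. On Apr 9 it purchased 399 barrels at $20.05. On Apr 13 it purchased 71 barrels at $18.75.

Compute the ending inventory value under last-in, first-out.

Apr 4, 499 sold [LIFO — newest first]: 250 @ $17.75 + 249 @ $17.70 = $8,844.80
Apr 6, 293 sold [LIFO — newest first]: 228 @ $20.35 + 65 @ $17.70 = $5,790.30
Total COGS = $8,844.80 + $5,790.30 = $14,635.10
Ending inventory: 67 @ $17.70 + 377 @ $16.60 + 399 @ $20.05 + 71 @ $18.75 = $16,775.30
Check: goods available $31,410.40 = COGS $14,635.10 + ending $16,775.30

Ending inventory = $16,775.30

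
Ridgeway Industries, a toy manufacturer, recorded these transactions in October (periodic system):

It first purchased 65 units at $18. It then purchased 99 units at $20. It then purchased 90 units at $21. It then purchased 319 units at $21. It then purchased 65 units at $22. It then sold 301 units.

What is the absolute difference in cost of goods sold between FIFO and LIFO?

FIFO COGS: 65 @ $18 + 99 @ $20 + 90 @ $21 + 47 @ $21 = $6,027
LIFO COGS: 65 @ $22 + 236 @ $21 = $6,386
Difference = |$6,027 − $6,386| = $359

$359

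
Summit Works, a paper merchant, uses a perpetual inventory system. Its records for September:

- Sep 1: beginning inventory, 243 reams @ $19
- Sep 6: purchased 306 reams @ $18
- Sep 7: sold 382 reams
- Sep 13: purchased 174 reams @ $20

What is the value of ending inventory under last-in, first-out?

Ending inventory = $6,653

Sep 7, 382 sold [LIFO — newest first]: 306 @ $18 + 76 @ $19 = $6,952
Ending inventory: 167 @ $19 + 174 @ $20 = $6,653
Check: goods available $13,605 = COGS $6,952 + ending $6,653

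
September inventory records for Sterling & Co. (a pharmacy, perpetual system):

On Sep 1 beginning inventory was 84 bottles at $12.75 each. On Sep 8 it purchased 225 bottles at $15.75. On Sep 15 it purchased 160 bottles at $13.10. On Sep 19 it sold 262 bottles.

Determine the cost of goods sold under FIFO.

Sep 19, 262 sold [FIFO — oldest first]: 84 @ $12.75 + 178 @ $15.75 = $3,874.50
Ending inventory: 47 @ $15.75 + 160 @ $13.10 = $2,836.25
Check: goods available $6,710.75 = COGS $3,874.50 + ending $2,836.25

COGS = $3,874.50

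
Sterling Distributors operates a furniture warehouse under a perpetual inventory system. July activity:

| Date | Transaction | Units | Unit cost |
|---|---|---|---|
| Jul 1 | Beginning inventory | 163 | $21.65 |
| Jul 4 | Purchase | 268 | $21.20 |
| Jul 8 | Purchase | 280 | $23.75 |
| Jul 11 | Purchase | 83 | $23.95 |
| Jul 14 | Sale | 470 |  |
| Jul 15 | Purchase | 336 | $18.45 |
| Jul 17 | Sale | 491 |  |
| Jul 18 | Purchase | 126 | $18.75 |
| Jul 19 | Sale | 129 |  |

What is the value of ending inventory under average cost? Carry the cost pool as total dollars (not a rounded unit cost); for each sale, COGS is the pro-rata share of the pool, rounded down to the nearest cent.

Ending inventory = $3,272.07

After Jul 1: 163 on hand, pool $3,528.95 (≈ $21.6500 each)
After Jul 4: 431 on hand, pool $9,210.55 (≈ $21.3702 each)
After Jul 8: 711 on hand, pool $15,860.55 (≈ $22.3074 each)
After Jul 11: 794 on hand, pool $17,848.40 (≈ $22.4791 each)
Jul 14, sell 470: 470/794 × $17,848.40 → $10,565.17
After Jul 15: 660 on hand, pool $13,482.43 (≈ $20.4279 each)
Jul 17, sell 491: 491/660 × $13,482.43 → $10,030.11
After Jul 18: 295 on hand, pool $5,814.82 (≈ $19.7113 each)
Jul 19, sell 129: 129/295 × $5,814.82 → $2,542.75
Total COGS = $10,565.17 + $10,030.11 + $2,542.75 = $23,138.03
Ending inventory (cost pool remaining) = $3,272.07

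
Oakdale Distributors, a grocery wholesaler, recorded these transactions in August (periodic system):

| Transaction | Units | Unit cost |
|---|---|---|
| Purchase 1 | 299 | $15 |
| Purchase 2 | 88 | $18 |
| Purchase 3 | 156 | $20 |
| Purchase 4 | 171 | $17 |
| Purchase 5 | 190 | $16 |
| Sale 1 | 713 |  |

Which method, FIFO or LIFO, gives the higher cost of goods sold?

LIFO

FIFO COGS: 299 @ $15 + 88 @ $18 + 156 @ $20 + 170 @ $17 = $12,079
LIFO COGS: 190 @ $16 + 171 @ $17 + 156 @ $20 + 88 @ $18 + 108 @ $15 = $12,271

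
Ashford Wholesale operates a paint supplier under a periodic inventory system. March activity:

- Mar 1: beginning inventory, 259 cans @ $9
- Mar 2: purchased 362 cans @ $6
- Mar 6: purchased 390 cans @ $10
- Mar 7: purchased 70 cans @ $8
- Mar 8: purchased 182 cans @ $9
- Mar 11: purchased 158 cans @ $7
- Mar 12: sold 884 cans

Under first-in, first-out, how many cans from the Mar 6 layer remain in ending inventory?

127

Mar 12, 884 sold [FIFO — oldest first]: 259 @ $9 + 362 @ $6 + 263 @ $10 = $7,133
Ending inventory: 127 @ $10 + 70 @ $8 + 182 @ $9 + 158 @ $7 = $4,574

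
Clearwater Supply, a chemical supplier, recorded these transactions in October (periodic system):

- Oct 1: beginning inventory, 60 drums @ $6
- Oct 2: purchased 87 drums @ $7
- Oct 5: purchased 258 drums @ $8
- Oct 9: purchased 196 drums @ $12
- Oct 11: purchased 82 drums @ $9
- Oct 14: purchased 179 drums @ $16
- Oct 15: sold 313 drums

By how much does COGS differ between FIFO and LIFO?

FIFO COGS: 60 @ $6 + 87 @ $7 + 166 @ $8 = $2,297
LIFO COGS: 179 @ $16 + 82 @ $9 + 52 @ $12 = $4,226
Difference = |$2,297 − $4,226| = $1,929

$1,929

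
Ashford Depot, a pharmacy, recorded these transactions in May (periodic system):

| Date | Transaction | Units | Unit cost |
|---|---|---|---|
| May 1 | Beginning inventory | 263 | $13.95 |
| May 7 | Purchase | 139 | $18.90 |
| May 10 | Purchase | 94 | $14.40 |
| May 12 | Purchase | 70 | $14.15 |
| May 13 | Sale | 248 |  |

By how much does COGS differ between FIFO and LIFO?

FIFO COGS: 248 @ $13.95 = $3,459.60
LIFO COGS: 70 @ $14.15 + 94 @ $14.40 + 84 @ $18.90 = $3,931.70
Difference = |$3,459.60 − $3,931.70| = $472.10

$472.10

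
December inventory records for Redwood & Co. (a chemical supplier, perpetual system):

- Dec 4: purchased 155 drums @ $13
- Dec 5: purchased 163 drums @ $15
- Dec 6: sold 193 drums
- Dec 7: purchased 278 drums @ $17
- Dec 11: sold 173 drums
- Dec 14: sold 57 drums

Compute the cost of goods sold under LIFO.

Dec 6, 193 sold [LIFO — newest first]: 163 @ $15 + 30 @ $13 = $2,835
Dec 11, 173 sold [LIFO — newest first]: 173 @ $17 = $2,941
Dec 14, 57 sold [LIFO — newest first]: 57 @ $17 = $969
Total COGS = $2,835 + $2,941 + $969 = $6,745
Ending inventory: 125 @ $13 + 48 @ $17 = $2,441
Check: goods available $9,186 = COGS $6,745 + ending $2,441

COGS = $6,745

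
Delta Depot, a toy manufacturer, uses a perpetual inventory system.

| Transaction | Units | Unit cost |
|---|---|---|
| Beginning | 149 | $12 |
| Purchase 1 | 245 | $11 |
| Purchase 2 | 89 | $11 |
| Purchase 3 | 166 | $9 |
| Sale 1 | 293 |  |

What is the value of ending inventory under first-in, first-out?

Sale 1 (293) [FIFO — oldest first]: 149 @ $12 + 144 @ $11 = $3,372
Ending inventory: 101 @ $11 + 89 @ $11 + 166 @ $9 = $3,584

Ending inventory = $3,584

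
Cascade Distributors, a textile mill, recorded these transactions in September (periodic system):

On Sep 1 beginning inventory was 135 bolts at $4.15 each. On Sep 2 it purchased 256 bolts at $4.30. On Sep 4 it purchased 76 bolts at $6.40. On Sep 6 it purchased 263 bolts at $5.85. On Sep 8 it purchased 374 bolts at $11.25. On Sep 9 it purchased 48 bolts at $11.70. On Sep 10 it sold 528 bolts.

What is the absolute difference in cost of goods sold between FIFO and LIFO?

FIFO COGS: 135 @ $4.15 + 256 @ $4.30 + 76 @ $6.40 + 61 @ $5.85 = $2,504.30
LIFO COGS: 48 @ $11.70 + 374 @ $11.25 + 106 @ $5.85 = $5,389.20
Difference = |$2,504.30 − $5,389.20| = $2,884.90

$2,884.90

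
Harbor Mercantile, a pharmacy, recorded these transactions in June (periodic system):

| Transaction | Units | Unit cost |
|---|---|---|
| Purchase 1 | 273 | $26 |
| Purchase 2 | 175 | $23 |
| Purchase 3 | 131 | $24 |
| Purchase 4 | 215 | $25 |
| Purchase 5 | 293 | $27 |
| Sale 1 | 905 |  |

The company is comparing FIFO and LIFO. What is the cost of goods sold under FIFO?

COGS = $22,639

FIFO COGS: 273 @ $26 + 175 @ $23 + 131 @ $24 + 215 @ $25 + 111 @ $27 = $22,639
LIFO COGS: 293 @ $27 + 215 @ $25 + 131 @ $24 + 175 @ $23 + 91 @ $26 = $22,821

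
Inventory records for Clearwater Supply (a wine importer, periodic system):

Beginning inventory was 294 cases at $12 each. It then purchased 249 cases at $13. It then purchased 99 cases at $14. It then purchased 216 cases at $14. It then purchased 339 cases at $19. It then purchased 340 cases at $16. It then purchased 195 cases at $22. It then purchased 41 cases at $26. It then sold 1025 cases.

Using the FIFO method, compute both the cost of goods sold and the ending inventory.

COGS = $14,348; ending inventory = $14,064

Sale 1 (1025) [FIFO — oldest first]: 294 @ $12 + 249 @ $13 + 99 @ $14 + 216 @ $14 + 167 @ $19 = $14,348
Ending inventory: 172 @ $19 + 340 @ $16 + 195 @ $22 + 41 @ $26 = $14,064
Check: goods available $28,412 = COGS $14,348 + ending $14,064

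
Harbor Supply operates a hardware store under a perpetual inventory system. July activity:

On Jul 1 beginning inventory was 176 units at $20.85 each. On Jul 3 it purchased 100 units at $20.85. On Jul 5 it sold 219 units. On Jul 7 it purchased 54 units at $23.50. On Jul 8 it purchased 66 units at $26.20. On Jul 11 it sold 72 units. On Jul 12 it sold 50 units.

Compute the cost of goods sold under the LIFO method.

COGS = $7,606.05

Jul 5, 219 sold [LIFO — newest first]: 100 @ $20.85 + 119 @ $20.85 = $4,566.15
Jul 11, 72 sold [LIFO — newest first]: 66 @ $26.20 + 6 @ $23.50 = $1,870.20
Jul 12, 50 sold [LIFO — newest first]: 48 @ $23.50 + 2 @ $20.85 = $1,169.70
Total COGS = $4,566.15 + $1,870.20 + $1,169.70 = $7,606.05
Ending inventory: 55 @ $20.85 = $1,146.75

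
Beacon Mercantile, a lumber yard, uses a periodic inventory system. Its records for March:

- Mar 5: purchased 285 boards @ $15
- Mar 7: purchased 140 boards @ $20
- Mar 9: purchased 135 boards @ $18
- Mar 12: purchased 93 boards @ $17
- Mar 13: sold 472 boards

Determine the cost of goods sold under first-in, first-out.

Mar 13, 472 sold [FIFO — oldest first]: 285 @ $15 + 140 @ $20 + 47 @ $18 = $7,921
Ending inventory: 88 @ $18 + 93 @ $17 = $3,165

COGS = $7,921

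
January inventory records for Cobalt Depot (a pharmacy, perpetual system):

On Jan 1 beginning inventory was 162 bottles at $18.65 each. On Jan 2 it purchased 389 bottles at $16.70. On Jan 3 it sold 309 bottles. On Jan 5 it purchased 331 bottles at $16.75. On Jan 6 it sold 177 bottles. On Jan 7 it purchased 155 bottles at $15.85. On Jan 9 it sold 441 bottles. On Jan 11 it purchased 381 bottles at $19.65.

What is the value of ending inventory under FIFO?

Ending inventory = $9,230.15

Jan 3, 309 sold [FIFO — oldest first]: 162 @ $18.65 + 147 @ $16.70 = $5,476.20
Jan 6, 177 sold [FIFO — oldest first]: 177 @ $16.70 = $2,955.90
Jan 9, 441 sold [FIFO — oldest first]: 65 @ $16.70 + 331 @ $16.75 + 45 @ $15.85 = $7,343.00
Total COGS = $5,476.20 + $2,955.90 + $7,343.00 = $15,775.10
Ending inventory: 110 @ $15.85 + 381 @ $19.65 = $9,230.15
Check: goods available $25,005.25 = COGS $15,775.10 + ending $9,230.15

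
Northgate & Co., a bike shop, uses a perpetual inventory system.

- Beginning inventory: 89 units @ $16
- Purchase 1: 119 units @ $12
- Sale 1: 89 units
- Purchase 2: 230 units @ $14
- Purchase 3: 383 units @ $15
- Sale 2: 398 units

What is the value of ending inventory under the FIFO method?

Sale 1 (89) [FIFO — oldest first]: 89 @ $16 = $1,424
Sale 2 (398) [FIFO — oldest first]: 119 @ $12 + 230 @ $14 + 49 @ $15 = $5,383
Total COGS = $1,424 + $5,383 = $6,807
Ending inventory: 334 @ $15 = $5,010

Ending inventory = $5,010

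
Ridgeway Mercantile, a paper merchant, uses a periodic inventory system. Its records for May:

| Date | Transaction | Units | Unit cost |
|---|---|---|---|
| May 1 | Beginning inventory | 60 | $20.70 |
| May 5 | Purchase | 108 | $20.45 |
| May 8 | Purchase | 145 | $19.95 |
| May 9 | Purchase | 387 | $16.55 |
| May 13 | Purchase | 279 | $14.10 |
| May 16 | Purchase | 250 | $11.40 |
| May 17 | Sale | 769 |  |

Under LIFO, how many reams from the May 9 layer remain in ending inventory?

May 17, 769 sold [LIFO — newest first]: 250 @ $11.40 + 279 @ $14.10 + 240 @ $16.55 = $10,755.90
Ending inventory: 60 @ $20.70 + 108 @ $20.45 + 145 @ $19.95 + 147 @ $16.55 = $8,776.20

147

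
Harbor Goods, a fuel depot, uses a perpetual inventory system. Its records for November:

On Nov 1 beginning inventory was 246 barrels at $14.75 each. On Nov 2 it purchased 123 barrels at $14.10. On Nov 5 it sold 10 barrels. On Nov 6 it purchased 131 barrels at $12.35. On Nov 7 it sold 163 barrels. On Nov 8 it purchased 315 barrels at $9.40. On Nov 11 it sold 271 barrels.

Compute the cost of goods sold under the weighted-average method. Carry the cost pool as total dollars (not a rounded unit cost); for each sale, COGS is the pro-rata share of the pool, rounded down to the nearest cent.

After Nov 1: 246 on hand, pool $3,628.50 (≈ $14.7500 each)
After Nov 2: 369 on hand, pool $5,362.80 (≈ $14.5333 each)
Nov 5, sell 10: 10/369 × $5,362.80 → $145.33
After Nov 6: 490 on hand, pool $6,835.32 (≈ $13.9496 each)
Nov 7, sell 163: 163/490 × $6,835.32 → $2,273.79
After Nov 8: 642 on hand, pool $7,522.53 (≈ $11.7173 each)
Nov 11, sell 271: 271/642 × $7,522.53 → $3,175.39
Total COGS = $145.33 + $2,273.79 + $3,175.39 = $5,594.51
Ending inventory (cost pool remaining) = $4,347.14

COGS = $5,594.51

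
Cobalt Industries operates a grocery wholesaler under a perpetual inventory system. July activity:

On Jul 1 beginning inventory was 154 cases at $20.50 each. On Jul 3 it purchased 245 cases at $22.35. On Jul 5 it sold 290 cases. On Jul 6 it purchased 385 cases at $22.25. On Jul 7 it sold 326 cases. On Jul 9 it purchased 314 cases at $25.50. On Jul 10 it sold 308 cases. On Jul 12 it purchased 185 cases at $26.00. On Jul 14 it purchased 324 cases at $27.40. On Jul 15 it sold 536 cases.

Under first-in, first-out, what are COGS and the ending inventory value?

Jul 5, 290 sold [FIFO — oldest first]: 154 @ $20.50 + 136 @ $22.35 = $6,196.60
Jul 7, 326 sold [FIFO — oldest first]: 109 @ $22.35 + 217 @ $22.25 = $7,264.40
Jul 10, 308 sold [FIFO — oldest first]: 168 @ $22.25 + 140 @ $25.50 = $7,308.00
Jul 15, 536 sold [FIFO — oldest first]: 174 @ $25.50 + 185 @ $26.00 + 177 @ $27.40 = $14,096.80
Total COGS = $6,196.60 + $7,264.40 + $7,308.00 + $14,096.80 = $34,865.80
Ending inventory: 147 @ $27.40 = $4,027.80

COGS = $34,865.80; ending inventory = $4,027.80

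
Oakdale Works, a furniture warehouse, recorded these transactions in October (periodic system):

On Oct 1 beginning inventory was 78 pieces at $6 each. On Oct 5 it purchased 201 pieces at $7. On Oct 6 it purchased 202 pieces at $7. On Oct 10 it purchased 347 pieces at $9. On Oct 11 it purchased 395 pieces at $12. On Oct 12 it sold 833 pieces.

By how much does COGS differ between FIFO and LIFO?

FIFO COGS: 78 @ $6 + 201 @ $7 + 202 @ $7 + 347 @ $9 + 5 @ $12 = $6,472
LIFO COGS: 395 @ $12 + 347 @ $9 + 91 @ $7 = $8,500
Difference = |$6,472 − $8,500| = $2,028

$2,028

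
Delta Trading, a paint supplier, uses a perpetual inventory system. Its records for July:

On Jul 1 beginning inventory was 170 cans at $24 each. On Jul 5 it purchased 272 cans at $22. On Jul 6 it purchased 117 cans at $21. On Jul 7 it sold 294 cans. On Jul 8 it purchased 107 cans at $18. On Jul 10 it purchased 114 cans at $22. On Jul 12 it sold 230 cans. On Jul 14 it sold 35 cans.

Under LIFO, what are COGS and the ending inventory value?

COGS = $11,753; ending inventory = $5,202

Jul 7, 294 sold [LIFO — newest first]: 117 @ $21 + 177 @ $22 = $6,351
Jul 12, 230 sold [LIFO — newest first]: 114 @ $22 + 107 @ $18 + 9 @ $22 = $4,632
Jul 14, 35 sold [LIFO — newest first]: 35 @ $22 = $770
Total COGS = $6,351 + $4,632 + $770 = $11,753
Ending inventory: 170 @ $24 + 51 @ $22 = $5,202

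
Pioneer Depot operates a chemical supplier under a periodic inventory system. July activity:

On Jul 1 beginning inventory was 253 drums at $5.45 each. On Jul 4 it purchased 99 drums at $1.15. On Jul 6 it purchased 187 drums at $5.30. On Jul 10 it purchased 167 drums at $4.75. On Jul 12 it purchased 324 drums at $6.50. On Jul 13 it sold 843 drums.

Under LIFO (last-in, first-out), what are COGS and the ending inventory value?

COGS = $4,363.90; ending inventory = $1,019.15

Jul 13, 843 sold [LIFO — newest first]: 324 @ $6.50 + 167 @ $4.75 + 187 @ $5.30 + 99 @ $1.15 + 66 @ $5.45 = $4,363.90
Ending inventory: 187 @ $5.45 = $1,019.15
Check: goods available $5,383.05 = COGS $4,363.90 + ending $1,019.15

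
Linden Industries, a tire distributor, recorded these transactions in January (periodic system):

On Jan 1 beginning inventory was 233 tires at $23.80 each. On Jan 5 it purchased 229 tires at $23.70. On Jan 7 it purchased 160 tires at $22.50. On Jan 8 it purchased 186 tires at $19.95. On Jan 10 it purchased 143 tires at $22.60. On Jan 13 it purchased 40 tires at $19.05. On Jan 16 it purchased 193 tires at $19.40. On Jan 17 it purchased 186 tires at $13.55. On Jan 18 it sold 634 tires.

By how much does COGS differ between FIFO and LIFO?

FIFO COGS: 233 @ $23.80 + 229 @ $23.70 + 160 @ $22.50 + 12 @ $19.95 = $14,812.10
LIFO COGS: 186 @ $13.55 + 193 @ $19.40 + 40 @ $19.05 + 143 @ $22.60 + 72 @ $19.95 = $11,694.70
Difference = |$14,812.10 − $11,694.70| = $3,117.40

$3,117.40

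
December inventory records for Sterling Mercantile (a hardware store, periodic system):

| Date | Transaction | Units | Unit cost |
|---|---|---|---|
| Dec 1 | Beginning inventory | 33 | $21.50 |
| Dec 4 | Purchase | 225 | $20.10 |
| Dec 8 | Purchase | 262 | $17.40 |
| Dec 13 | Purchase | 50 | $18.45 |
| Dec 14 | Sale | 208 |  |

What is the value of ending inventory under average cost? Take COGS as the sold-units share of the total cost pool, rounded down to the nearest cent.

Ending inventory = $6,803.89

Dec 14, sell 208: 208/570 × $10,713.30 → $3,909.41
Ending inventory (cost pool remaining) = $6,803.89
Check: goods available $10,713.30 = COGS $3,909.41 + ending $6,803.89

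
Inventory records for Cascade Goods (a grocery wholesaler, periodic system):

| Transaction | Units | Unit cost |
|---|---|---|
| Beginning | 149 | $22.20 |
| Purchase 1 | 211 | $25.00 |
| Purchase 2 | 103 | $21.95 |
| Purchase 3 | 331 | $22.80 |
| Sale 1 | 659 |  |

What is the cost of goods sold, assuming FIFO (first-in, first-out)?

Sale 1 (659) [FIFO — oldest first]: 149 @ $22.20 + 211 @ $25.00 + 103 @ $21.95 + 196 @ $22.80 = $15,312.45
Ending inventory: 135 @ $22.80 = $3,078.00

COGS = $15,312.45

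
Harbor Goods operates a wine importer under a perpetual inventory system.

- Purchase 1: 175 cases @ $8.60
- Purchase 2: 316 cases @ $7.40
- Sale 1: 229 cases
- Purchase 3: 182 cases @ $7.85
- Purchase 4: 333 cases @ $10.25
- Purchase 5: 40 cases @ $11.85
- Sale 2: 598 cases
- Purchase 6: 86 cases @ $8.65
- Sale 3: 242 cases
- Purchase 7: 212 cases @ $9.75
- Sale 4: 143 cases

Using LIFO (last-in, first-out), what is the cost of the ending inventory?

Sale 1 (229) [LIFO — newest first]: 229 @ $7.40 = $1,694.60
Sale 2 (598) [LIFO — newest first]: 40 @ $11.85 + 333 @ $10.25 + 182 @ $7.85 + 43 @ $7.40 = $5,634.15
Sale 3 (242) [LIFO — newest first]: 86 @ $8.65 + 44 @ $7.40 + 112 @ $8.60 = $2,032.70
Sale 4 (143) [LIFO — newest first]: 143 @ $9.75 = $1,394.25
Total COGS = $1,694.60 + $5,634.15 + $2,032.70 + $1,394.25 = $10,755.70
Ending inventory: 63 @ $8.60 + 69 @ $9.75 = $1,214.55

Ending inventory = $1,214.55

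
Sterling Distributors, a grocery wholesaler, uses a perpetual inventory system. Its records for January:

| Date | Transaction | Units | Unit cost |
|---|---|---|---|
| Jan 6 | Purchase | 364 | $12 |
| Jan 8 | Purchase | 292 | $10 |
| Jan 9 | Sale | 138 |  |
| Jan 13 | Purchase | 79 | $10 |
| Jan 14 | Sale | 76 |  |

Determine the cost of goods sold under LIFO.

COGS = $2,140

Jan 9, 138 sold [LIFO — newest first]: 138 @ $10 = $1,380
Jan 14, 76 sold [LIFO — newest first]: 76 @ $10 = $760
Total COGS = $1,380 + $760 = $2,140
Ending inventory: 364 @ $12 + 154 @ $10 + 3 @ $10 = $5,938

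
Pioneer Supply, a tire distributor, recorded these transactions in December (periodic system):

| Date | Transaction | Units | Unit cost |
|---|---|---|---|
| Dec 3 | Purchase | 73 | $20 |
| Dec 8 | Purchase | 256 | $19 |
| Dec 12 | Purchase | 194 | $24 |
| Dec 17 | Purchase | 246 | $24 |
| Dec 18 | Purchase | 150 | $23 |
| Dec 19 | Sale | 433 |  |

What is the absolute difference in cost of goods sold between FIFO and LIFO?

$1,422

FIFO COGS: 73 @ $20 + 256 @ $19 + 104 @ $24 = $8,820
LIFO COGS: 150 @ $23 + 246 @ $24 + 37 @ $24 = $10,242
Difference = |$8,820 − $10,242| = $1,422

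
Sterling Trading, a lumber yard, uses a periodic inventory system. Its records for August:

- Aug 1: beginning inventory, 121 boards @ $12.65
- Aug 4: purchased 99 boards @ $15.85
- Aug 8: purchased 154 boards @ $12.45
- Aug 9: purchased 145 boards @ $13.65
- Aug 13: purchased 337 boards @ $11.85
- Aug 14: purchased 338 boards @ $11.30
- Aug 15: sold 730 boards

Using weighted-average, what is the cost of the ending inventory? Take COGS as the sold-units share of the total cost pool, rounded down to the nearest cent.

Ending inventory = $5,755.00

Aug 15, sell 730: 730/1194 × $14,809.20 → $9,054.20
Ending inventory (cost pool remaining) = $5,755.00
Check: goods available $14,809.20 = COGS $9,054.20 + ending $5,755.00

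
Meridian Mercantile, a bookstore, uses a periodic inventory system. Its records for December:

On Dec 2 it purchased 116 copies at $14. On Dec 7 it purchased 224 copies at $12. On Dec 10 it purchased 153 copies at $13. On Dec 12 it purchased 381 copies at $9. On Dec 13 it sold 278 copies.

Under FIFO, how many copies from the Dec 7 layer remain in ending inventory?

Dec 13, 278 sold [FIFO — oldest first]: 116 @ $14 + 162 @ $12 = $3,568
Ending inventory: 62 @ $12 + 153 @ $13 + 381 @ $9 = $6,162
Check: goods available $9,730 = COGS $3,568 + ending $6,162

62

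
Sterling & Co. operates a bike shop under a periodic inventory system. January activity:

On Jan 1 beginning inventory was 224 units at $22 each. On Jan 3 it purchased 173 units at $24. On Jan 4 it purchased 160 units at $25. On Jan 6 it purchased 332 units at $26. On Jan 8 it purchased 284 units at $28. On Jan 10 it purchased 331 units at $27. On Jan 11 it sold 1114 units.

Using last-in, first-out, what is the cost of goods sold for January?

Jan 11, 1114 sold [LIFO — newest first]: 331 @ $27 + 284 @ $28 + 332 @ $26 + 160 @ $25 + 7 @ $24 = $29,689
Ending inventory: 224 @ $22 + 166 @ $24 = $8,912

COGS = $29,689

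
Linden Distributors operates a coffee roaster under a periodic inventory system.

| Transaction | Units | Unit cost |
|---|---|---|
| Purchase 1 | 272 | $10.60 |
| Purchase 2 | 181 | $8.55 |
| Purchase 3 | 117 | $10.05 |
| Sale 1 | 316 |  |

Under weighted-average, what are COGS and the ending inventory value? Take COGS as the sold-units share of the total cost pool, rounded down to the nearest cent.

Sale 1, sell 316: 316/570 × $5,606.60 → $3,108.22
Ending inventory (cost pool remaining) = $2,498.38

COGS = $3,108.22; ending inventory = $2,498.38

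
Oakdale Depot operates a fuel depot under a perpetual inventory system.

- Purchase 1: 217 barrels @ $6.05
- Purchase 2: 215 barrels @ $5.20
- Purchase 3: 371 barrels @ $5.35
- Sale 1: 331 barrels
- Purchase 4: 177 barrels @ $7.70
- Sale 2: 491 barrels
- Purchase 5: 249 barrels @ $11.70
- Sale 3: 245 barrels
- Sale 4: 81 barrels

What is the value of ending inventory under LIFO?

Sale 1 (331) [LIFO — newest first]: 331 @ $5.35 = $1,770.85
Sale 2 (491) [LIFO — newest first]: 177 @ $7.70 + 40 @ $5.35 + 215 @ $5.20 + 59 @ $6.05 = $3,051.85
Sale 3 (245) [LIFO — newest first]: 245 @ $11.70 = $2,866.50
Sale 4 (81) [LIFO — newest first]: 4 @ $11.70 + 77 @ $6.05 = $512.65
Total COGS = $1,770.85 + $3,051.85 + $2,866.50 + $512.65 = $8,201.85
Ending inventory: 81 @ $6.05 = $490.05

Ending inventory = $490.05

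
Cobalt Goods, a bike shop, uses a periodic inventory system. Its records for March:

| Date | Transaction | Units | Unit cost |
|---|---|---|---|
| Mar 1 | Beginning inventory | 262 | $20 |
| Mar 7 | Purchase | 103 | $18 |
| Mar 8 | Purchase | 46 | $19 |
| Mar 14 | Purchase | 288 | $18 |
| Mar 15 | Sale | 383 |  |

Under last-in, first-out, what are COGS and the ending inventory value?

COGS = $6,940; ending inventory = $6,212

Mar 15, 383 sold [LIFO — newest first]: 288 @ $18 + 46 @ $19 + 49 @ $18 = $6,940
Ending inventory: 262 @ $20 + 54 @ $18 = $6,212
Check: goods available $13,152 = COGS $6,940 + ending $6,212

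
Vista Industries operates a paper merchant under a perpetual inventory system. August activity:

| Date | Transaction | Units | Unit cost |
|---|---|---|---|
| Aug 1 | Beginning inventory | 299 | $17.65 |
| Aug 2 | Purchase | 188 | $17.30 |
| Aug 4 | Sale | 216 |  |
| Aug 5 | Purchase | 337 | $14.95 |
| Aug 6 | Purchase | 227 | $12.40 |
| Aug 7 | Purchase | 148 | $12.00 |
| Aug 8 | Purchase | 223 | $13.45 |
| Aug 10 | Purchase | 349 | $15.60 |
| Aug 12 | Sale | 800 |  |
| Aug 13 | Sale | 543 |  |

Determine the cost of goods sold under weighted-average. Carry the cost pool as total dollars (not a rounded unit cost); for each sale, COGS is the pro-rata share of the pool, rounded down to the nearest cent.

COGS = $23,491.40

After Aug 1: 299 on hand, pool $5,277.35 (≈ $17.6500 each)
After Aug 2: 487 on hand, pool $8,529.75 (≈ $17.5149 each)
Aug 4, sell 216: 216/487 × $8,529.75 → $3,783.21
After Aug 5: 608 on hand, pool $9,784.69 (≈ $16.0932 each)
After Aug 6: 835 on hand, pool $12,599.49 (≈ $15.0892 each)
After Aug 7: 983 on hand, pool $14,375.49 (≈ $14.6241 each)
After Aug 8: 1206 on hand, pool $17,374.84 (≈ $14.4070 each)
After Aug 10: 1555 on hand, pool $22,819.24 (≈ $14.6748 each)
Aug 12, sell 800: 800/1555 × $22,819.24 → $11,739.80
Aug 13, sell 543: 543/755 × $11,079.44 → $7,968.39
Total COGS = $3,783.21 + $11,739.80 + $7,968.39 = $23,491.40
Ending inventory (cost pool remaining) = $3,111.05
Check: goods available $26,602.45 = COGS $23,491.40 + ending $3,111.05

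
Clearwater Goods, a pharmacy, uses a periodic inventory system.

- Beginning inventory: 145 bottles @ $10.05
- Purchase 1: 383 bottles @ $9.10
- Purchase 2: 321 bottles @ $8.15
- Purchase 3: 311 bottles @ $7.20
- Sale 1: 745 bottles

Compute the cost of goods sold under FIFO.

COGS = $6,711.10

Sale 1 (745) [FIFO — oldest first]: 145 @ $10.05 + 383 @ $9.10 + 217 @ $8.15 = $6,711.10
Ending inventory: 104 @ $8.15 + 311 @ $7.20 = $3,086.80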